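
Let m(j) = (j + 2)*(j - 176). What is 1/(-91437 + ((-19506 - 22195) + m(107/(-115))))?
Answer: -13225/1763252731 ≈ -7.5003e-6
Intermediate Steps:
m(j) = (-176 + j)*(2 + j) (m(j) = (2 + j)*(-176 + j) = (-176 + j)*(2 + j))
1/(-91437 + ((-19506 - 22195) + m(107/(-115)))) = 1/(-91437 + ((-19506 - 22195) + (-352 + (107/(-115))**2 - 18618/(-115)))) = 1/(-91437 + (-41701 + (-352 + (107*(-1/115))**2 - 18618*(-1)/115))) = 1/(-91437 + (-41701 + (-352 + (-107/115)**2 - 174*(-107/115)))) = 1/(-91437 + (-41701 + (-352 + 11449/13225 + 18618/115))) = 1/(-91437 + (-41701 - 2502681/13225)) = 1/(-91437 - 553998406/13225) = 1/(-1763252731/13225) = -13225/1763252731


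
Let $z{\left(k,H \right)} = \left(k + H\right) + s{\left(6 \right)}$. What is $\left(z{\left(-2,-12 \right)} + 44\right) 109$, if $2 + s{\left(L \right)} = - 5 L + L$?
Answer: $436$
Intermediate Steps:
$s{\left(L \right)} = -2 - 4 L$ ($s{\left(L \right)} = -2 + \left(- 5 L + L\right) = -2 - 4 L$)
$z{\left(k,H \right)} = -26 + H + k$ ($z{\left(k,H \right)} = \left(k + H\right) - 26 = \left(H + k\right) - 26 = -26 + H + k$)
$\left(z{\left(-2,-12 \right)} + 44\right) 109 = \left(\left(-26 - 12 - 2\right) + 44\right) 109 = \left(-40 + 44\right) 109 = 4 \cdot 109 = 436$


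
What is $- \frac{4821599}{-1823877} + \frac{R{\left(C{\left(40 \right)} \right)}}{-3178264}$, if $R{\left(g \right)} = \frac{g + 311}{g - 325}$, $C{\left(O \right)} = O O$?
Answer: $\frac{6512832510948151}{2463624109049400} \approx 2.6436$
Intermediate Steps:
$C{\left(O \right)} = O^{2}$
$R{\left(g \right)} = \frac{311 + g}{-325 + g}$
$- \frac{4821599}{-1823877} + \frac{R{\left(C{\left(40 \right)} \right)}}{-3178264} = - \frac{4821599}{-1823877} + \frac{\frac{1}{-325 + 40^{2}} \left(311 + 40^{2}\right)}{-3178264} = \left(-4821599\right) \left(- \frac{1}{1823877}\right) + \frac{311 + 1600}{-325 + 1600} \left(- \frac{1}{3178264}\right) = \frac{4821599}{1823877} + \frac{1}{1275} \cdot 1911 \left(- \frac{1}{3178264}\right) = \frac{4821599}{1823877} + \frac{637}{425} \left(- \frac{1}{3178264}\right) = \frac{4821599}{1823877} - \frac{637}{1350762200} = \frac{6512832510948151}{2463624109049400}$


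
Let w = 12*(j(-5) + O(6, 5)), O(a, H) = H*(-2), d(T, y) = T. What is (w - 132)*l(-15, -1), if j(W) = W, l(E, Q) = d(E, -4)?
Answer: 4680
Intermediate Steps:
O(a, H) = -2*H
l(E, Q) = E
w = -180 (w = 12*(-5 - 2*5) = 12*(-5 - 10) = 12*(-15) = -180)
(w - 132)*l(-15, -1) = (-180 - 132)*(-15) = -312*(-15) = 4680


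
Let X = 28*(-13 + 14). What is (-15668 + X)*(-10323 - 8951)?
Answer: 301445360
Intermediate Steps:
X = 28 (X = 28*1 = 28)
(-15668 + X)*(-10323 - 8951) = (-15668 + 28)*(-10323 - 8951) = -15640*(-19274) = 301445360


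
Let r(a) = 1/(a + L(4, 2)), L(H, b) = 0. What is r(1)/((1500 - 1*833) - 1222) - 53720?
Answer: -29814601/555 ≈ -53720.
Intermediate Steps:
r(a) = 1/a (r(a) = 1/(a + 0) = 1/a)
r(1)/((1500 - 1*833) - 1222) - 53720 = 1/(((1500 - 1*833) - 1222)*1) - 53720 = 1/((1500 - 833) - 1222) - 53720 = 1/(667 - 1222) - 53720 = 1/(-555) - 53720 = -1/555*1 - 53720 = -1/555 - 53720 = -29814601/555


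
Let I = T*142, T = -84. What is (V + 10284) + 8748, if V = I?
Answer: 7104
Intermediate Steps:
I = -11928 (I = -84*142 = -11928)
V = -11928
(V + 10284) + 8748 = (-11928 + 10284) + 8748 = -1644 + 8748 = 7104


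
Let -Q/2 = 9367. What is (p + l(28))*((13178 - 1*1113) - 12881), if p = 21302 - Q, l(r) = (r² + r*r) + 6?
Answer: -33953760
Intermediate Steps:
Q = -18734 (Q = -2*9367 = -18734)
l(r) = 6 + 2*r² (l(r) = (r² + r²) + 6 = 2*r² + 6 = 6 + 2*r²)
p = 40036 (p = 21302 - 1*(-18734) = 21302 + 18734 = 40036)
(p + l(28))*((13178 - 1*1113) - 12881) = (40036 + (6 + 2*28²))*((13178 - 1*1113) - 12881) = (40036 + (6 + 2*784))*((13178 - 1113) - 12881) = (40036 + (6 + 1568))*(12065 - 12881) = (40036 + 1574)*(-816) = 41610*(-816) = -33953760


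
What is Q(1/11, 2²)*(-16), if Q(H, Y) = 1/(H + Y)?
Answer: -176/45 ≈ -3.9111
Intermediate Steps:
Q(1/11, 2²)*(-16) = -16/(1/11 + 2²) = -16/(1/11 + 4) = -16/(45/11) = (11/45)*(-16) = -176/45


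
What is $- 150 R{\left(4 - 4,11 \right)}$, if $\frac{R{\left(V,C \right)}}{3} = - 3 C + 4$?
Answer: $13050$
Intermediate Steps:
$R{\left(V,C \right)} = 12 - 9 C$ ($R{\left(V,C \right)} = 3 \left(- 3 C + 4\right) = 3 \left(4 - 3 C\right) = 12 - 9 C$)
$- 150 R{\left(4 - 4,11 \right)} = - 150 \left(12 - 99\right) = \left(-150\right) \left(-87\right) = 13050$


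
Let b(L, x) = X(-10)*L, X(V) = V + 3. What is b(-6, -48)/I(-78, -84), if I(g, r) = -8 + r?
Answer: -21/46 ≈ -0.45652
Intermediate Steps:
X(V) = 3 + V
b(L, x) = -7*L (b(L, x) = (3 - 10)*L = -7*L)
b(-6, -48)/I(-78, -84) = (-7*(-6))/(-8 - 84) = 42/(-92) = 42*(-1/92) = -21/46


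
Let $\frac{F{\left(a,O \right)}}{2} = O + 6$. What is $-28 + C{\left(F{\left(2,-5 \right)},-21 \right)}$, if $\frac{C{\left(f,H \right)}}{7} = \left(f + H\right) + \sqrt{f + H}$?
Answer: $-161 + 7 i \sqrt{19} \approx -161.0 + 30.512 i$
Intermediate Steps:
$F{\left(a,O \right)} = 12 + 2 O$ ($F{\left(a,O \right)} = 2 \left(O + 6\right) = 2 \left(6 + O\right) = 12 + 2 O$)
$C{\left(f,H \right)} = 7 H + 7 f + 7 \sqrt{H + f}$ ($C{\left(f,H \right)} = 7 \left(\left(f + H\right) + \sqrt{f + H}\right) = 7 \left(\left(H + f\right) + \sqrt{H + f}\right) = 7 \left(H + f + \sqrt{H + f}\right) = 7 H + 7 f + 7 \sqrt{H + f}$)
$-28 + C{\left(F{\left(2,-5 \right)},-21 \right)} = -28 + \left(7 \left(-21\right) + 7 \left(12 + 2 \left(-5\right)\right) + 7 \sqrt{-21 + \left(12 + 2 \left(-5\right)\right)}\right) = -28 + \left(-147 + 7 \left(12 - 10\right) + 7 \sqrt{-21 + \left(12 - 10\right)}\right) = -28 + \left(-147 + 7 \cdot 2 + 7 \sqrt{-21 + 2}\right) = -28 + \left(-147 + 14 + 7 \sqrt{-19}\right) = -28 + \left(-147 + 14 + 7 i \sqrt{19}\right) = -28 - \left(133 - 7 i \sqrt{19}\right) = -161 + 7 i \sqrt{19}$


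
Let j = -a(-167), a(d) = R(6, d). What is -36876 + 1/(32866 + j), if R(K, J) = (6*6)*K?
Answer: -1204001399/32650 ≈ -36876.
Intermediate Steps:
R(K, J) = 36*K
a(d) = 216 (a(d) = 36*6 = 216)
j = -216 (j = -1*216 = -216)
-36876 + 1/(32866 + j) = -36876 + 1/(32866 - 216) = -36876 + 1/32650 = -1204001399/32650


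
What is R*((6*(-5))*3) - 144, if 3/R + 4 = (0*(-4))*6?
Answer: -153/2 ≈ -76.500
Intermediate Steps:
R = -¾ (R = 3/(-4 + (0*(-4))*6) = 3/(-4 + 0*6) = 3/(-4 + 0) = 3/(-4) = 3*(-¼) = -¾ ≈ -0.75000)
R*((6*(-5))*3) - 144 = -3*6*(-5)*3/4 - 144 = -(-45)*3/2 - 144 = -¾*(-90) - 144 = 135/2 - 144 = -153/2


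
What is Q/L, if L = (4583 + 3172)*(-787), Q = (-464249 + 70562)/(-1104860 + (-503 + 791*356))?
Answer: -6249/79803212665 ≈ -7.8305e-8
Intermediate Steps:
Q = 18747/39227 (Q = -393687/(-1104860 + (-503 + 281596)) = -393687/(-1104860 + 281093) = -393687/(-823767) = -393687*(-1/823767) = 18747/39227 ≈ 0.47791)
L = -6103185 (L = 7755*(-787) = -6103185)
Q/L = (18747/39227)/(-6103185) = (18747/39227)*(-1/6103185) = -6249/79803212665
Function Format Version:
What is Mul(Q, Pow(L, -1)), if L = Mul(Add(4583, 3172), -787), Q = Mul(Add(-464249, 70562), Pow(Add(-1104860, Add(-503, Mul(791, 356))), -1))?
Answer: Rational(-6249, 79803212665) ≈ -7.8305e-8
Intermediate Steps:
Q = Rational(18747, 39227) (Q = Mul(-393687, Pow(Add(-1104860, Add(-503, 281596)), -1)) = Mul(-393687, Pow(Add(-1104860, 281093), -1)) = Mul(-393687, Pow(-823767, -1)) = Mul(-393687, Rational(-1, 823767)) = Rational(18747, 39227) ≈ 0.47791)
L = -6103185 (L = Mul(7755, -787) = -6103185)
Mul(Q, Pow(L, -1)) = Mul(Rational(18747, 39227), Pow(-6103185, -1)) = Mul(Rational(18747, 39227), Rational(-1, 6103185)) = Rational(-6249, 79803212665)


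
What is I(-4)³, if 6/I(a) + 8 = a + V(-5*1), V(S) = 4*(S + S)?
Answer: -27/17576 ≈ -0.0015362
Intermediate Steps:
V(S) = 8*S (V(S) = 4*(2*S) = 8*S)
I(a) = 6/(-48 + a) (I(a) = 6/(-8 + (a + 8*(-5*1))) = 6/(-8 + (a + 8*(-5))) = 6/(-8 + (a - 40)) = 6/(-8 + (-40 + a)) = 6/(-48 + a))
I(-4)³ = (6/(-48 - 4))³ = (6/(-52))³ = (6*(-1/52))³ = (-3/26)³ = -27/17576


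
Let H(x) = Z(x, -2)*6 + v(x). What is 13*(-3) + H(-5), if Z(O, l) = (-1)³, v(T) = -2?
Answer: -47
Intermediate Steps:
Z(O, l) = -1
H(x) = -8 (H(x) = -1*6 - 2 = -6 - 2 = -8)
13*(-3) + H(-5) = 13*(-3) - 8 = -39 - 8 = -47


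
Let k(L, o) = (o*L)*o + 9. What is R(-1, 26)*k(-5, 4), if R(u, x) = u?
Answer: 71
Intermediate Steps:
k(L, o) = 9 + L*o² (k(L, o) = (L*o)*o + 9 = L*o² + 9 = 9 + L*o²)
R(-1, 26)*k(-5, 4) = -(9 - 5*4²) = -(9 - 5*16) = -(9 - 80) = -1*(-71) = 71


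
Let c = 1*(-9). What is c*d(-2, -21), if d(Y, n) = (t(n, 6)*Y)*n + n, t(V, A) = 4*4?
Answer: -5859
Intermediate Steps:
t(V, A) = 16
d(Y, n) = n + 16*Y*n (d(Y, n) = (16*Y)*n + n = 16*Y*n + n = n + 16*Y*n)
c = -9
c*d(-2, -21) = -(-189)*(1 + 16*(-2)) = -(-189)*(1 - 32) = -(-189)*(-31) = -9*651 = -5859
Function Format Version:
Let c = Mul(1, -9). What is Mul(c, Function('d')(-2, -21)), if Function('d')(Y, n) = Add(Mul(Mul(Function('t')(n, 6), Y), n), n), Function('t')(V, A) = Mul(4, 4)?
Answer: -5859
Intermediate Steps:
Function('t')(V, A) = 16
Function('d')(Y, n) = Add(n, Mul(16, Y, n)) (Function('d')(Y, n) = Add(Mul(Mul(16, Y), n), n) = Add(Mul(16, Y, n), n) = Add(n, Mul(16, Y, n)))
c = -9
Mul(c, Function('d')(-2, -21)) = Mul(-9, Mul(-21, Add(1, Mul(16, -2)))) = Mul(-9, Mul(-21, Add(1, -32))) = Mul(-9, Mul(-21, -31)) = Mul(-9, 651) = -5859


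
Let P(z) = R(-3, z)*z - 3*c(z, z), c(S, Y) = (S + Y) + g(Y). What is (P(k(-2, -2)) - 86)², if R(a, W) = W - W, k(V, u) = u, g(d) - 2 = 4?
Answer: 8464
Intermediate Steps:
g(d) = 6 (g(d) = 2 + 4 = 6)
R(a, W) = 0
c(S, Y) = 6 + S + Y (c(S, Y) = (S + Y) + 6 = 6 + S + Y)
P(z) = -18 - 6*z (P(z) = 0*z - 3*(6 + z + z) = 0 - 3*(6 + 2*z) = 0 + (-18 - 6*z) = -18 - 6*z)
(P(k(-2, -2)) - 86)² = ((-18 - 6*(-2)) - 86)² = ((-18 + 12) - 86)² = (-6 - 86)² = (-92)² = 8464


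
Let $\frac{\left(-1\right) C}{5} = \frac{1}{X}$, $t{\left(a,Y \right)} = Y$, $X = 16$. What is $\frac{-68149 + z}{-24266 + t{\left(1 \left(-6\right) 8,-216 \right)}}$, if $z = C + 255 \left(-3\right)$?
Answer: $\frac{1102629}{391712} \approx 2.8149$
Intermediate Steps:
$C = - \frac{5}{16} \approx -0.3125$
$z = - \frac{12245}{16}$ ($z = - \frac{5}{16} + 255 \left(-3\right) = - \frac{5}{16} - 765 = - \frac{12245}{16} \approx -765.31$)
$\frac{-68149 + z}{-24266 + t{\left(1 \left(-6\right) 8,-216 \right)}} = \frac{-68149 - \frac{12245}{16}}{-24266 - 216} = - \frac{1102629}{16 \left(-24482\right)} = \left(- \frac{1102629}{16}\right) \left(- \frac{1}{24482}\right) = \frac{1102629}{391712}$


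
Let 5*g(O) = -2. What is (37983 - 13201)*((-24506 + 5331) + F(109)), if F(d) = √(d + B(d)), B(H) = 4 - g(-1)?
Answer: -475194850 + 223038*√35/5 ≈ -4.7493e+8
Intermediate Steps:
g(O) = -⅖ (g(O) = (⅕)*(-2) = -⅖)
B(H) = 22/5 (B(H) = 4 - 1*(-⅖) = 4 + ⅖ = 22/5)
F(d) = √(22/5 + d) (F(d) = √(d + 22/5) = √(22/5 + d))
(37983 - 13201)*((-24506 + 5331) + F(109)) = (37983 - 13201)*((-24506 + 5331) + √(110 + 25*109)/5) = 24782*(-19175 + √(110 + 2725)/5) = 24782*(-19175 + √2835/5) = 24782*(-19175 + (9*√35)/5) = 24782*(-19175 + 9*√35/5) = -475194850 + 223038*√35/5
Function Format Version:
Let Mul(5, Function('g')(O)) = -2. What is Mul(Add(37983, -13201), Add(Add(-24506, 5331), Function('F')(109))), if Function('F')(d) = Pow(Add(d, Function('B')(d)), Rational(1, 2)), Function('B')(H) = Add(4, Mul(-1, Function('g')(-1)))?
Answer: Add(-475194850, Mul(Rational(223038, 5), Pow(35, Rational(1, 2)))) ≈ -4.7493e+8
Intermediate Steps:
Function('g')(O) = Rational(-2, 5) (Function('g')(O) = Mul(Rational(1, 5), -2) = Rational(-2, 5))
Function('B')(H) = Rational(22, 5) (Function('B')(H) = Add(4, Mul(-1, Rational(-2, 5))) = Add(4, Rational(2, 5)) = Rational(22, 5))
Function('F')(d) = Pow(Add(Rational(22, 5), d), Rational(1, 2)) (Function('F')(d) = Pow(Add(d, Rational(22, 5)), Rational(1, 2)) = Pow(Add(Rational(22, 5), d), Rational(1, 2)))
Mul(Add(37983, -13201), Add(Add(-24506, 5331), Function('F')(109))) = Mul(Add(37983, -13201), Add(Add(-24506, 5331), Mul(Rational(1, 5), Pow(Add(110, Mul(25, 109)), Rational(1, 2))))) = Mul(24782, Add(-19175, Mul(Rational(1, 5), Pow(Add(110, 2725), Rational(1, 2))))) = Mul(24782, Add(-19175, Mul(Rational(1, 5), Pow(2835, Rational(1, 2))))) = Mul(24782, Add(-19175, Mul(Rational(1, 5), Mul(9, Pow(35, Rational(1, 2)))))) = Mul(24782, Add(-19175, Mul(Rational(9, 5), Pow(35, Rational(1, 2))))) = Add(-475194850, Mul(Rational(223038, 5), Pow(35, Rational(1, 2))))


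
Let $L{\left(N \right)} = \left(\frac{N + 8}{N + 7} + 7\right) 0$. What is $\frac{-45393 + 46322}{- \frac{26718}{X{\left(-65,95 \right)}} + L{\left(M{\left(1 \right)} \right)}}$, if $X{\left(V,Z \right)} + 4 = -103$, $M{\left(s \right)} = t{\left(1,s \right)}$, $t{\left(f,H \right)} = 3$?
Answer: $\frac{99403}{26718} \approx 3.7205$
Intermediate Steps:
$M{\left(s \right)} = 3$
$X{\left(V,Z \right)} = -107$ ($X{\left(V,Z \right)} = -4 - 103 = -107$)
$L{\left(N \right)} = 0$ ($L{\left(N \right)} = \left(\frac{8 + N}{7 + N} + 7\right) 0 = \left(7 + \frac{8 + N}{7 + N}\right) 0 = 0$)
$\frac{-45393 + 46322}{- \frac{26718}{X{\left(-65,95 \right)}} + L{\left(M{\left(1 \right)} \right)}} = \frac{-45393 + 46322}{- \frac{26718}{-107} + 0} = \frac{929}{\left(-26718\right) \left(- \frac{1}{107}\right) + 0} = \frac{929}{\frac{26718}{107} + 0} = \frac{929}{\frac{26718}{107}} = 929 \cdot \frac{107}{26718} = \frac{99403}{26718}$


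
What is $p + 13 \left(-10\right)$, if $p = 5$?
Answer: $-125$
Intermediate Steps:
$p + 13 \left(-10\right) = 5 + 13 \left(-10\right) = 5 - 130 = -125$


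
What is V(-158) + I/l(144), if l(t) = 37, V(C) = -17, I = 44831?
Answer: 44202/37 ≈ 1194.6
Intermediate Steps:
V(-158) + I/l(144) = -17 + 44831/37 = 44202/37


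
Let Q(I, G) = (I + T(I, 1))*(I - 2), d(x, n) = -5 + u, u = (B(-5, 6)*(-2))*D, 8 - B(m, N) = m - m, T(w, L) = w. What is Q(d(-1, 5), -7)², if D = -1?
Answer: 39204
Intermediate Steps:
B(m, N) = 8 (B(m, N) = 8 - (m - m) = 8 - 1*0 = 8 + 0 = 8)
u = 16 (u = (8*(-2))*(-1) = -16*(-1) = 16)
d(x, n) = 11 (d(x, n) = -5 + 16 = 11)
Q(I, G) = 2*I*(-2 + I) (Q(I, G) = (I + I)*(I - 2) = (2*I)*(-2 + I) = 2*I*(-2 + I))
Q(d(-1, 5), -7)² = (2*11*(-2 + 11))² = (2*11*9)² = 198² = 39204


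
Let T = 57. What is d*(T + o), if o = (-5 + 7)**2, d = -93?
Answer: -5673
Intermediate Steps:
o = 4 (o = 2**2 = 4)
d*(T + o) = -93*(57 + 4) = -93*61 = -5673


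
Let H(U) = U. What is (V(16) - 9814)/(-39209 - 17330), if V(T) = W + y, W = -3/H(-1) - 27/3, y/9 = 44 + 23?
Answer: 9217/56539 ≈ 0.16302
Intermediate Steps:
y = 603 (y = 9*(44 + 23) = 9*67 = 603)
W = -6 (W = -3/(-1) - 27/3 = -3*(-1) - 27*⅓ = 3 - 9 = -6)
V(T) = 597 (V(T) = -6 + 603 = 597)
(V(16) - 9814)/(-39209 - 17330) = (597 - 9814)/(-39209 - 17330) = -9217/(-56539) = -9217*(-1/56539) = 9217/56539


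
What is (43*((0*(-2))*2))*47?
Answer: 0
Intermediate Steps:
(43*((0*(-2))*2))*47 = (43*(0*2))*47 = (43*0)*47 = 0*47 = 0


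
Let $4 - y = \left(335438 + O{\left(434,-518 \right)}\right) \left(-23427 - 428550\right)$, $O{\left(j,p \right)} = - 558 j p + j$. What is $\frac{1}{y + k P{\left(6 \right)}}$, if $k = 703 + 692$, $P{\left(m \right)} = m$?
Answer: $\frac{1}{56850104582110} \approx 1.759 \cdot 10^{-14}$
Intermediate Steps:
$O{\left(j,p \right)} = j - 558 j p$ ($O{\left(j,p \right)} = - 558 j p + j = j - 558 j p$)
$k = 1395$
$y = 56850104573740$ ($y = 4 - \left(335438 + 434 \left(1 - -289044\right)\right) \left(-23427 - 428550\right) = 4 - \left(335438 + 434 \left(1 + 289044\right)\right) \left(-451977\right) = 4 - \left(335438 + 434 \cdot 289045\right) \left(-451977\right) = 4 - \left(335438 + 125445530\right) \left(-451977\right) = 4 - 125780968 \left(-451977\right) = 4 - -56850104573736 = 4 + 56850104573736 = 56850104573740$)
$\frac{1}{y + k P{\left(6 \right)}} = \frac{1}{56850104573740 + 1395 \cdot 6} = \frac{1}{56850104573740 + 8370} = \frac{1}{56850104582110}$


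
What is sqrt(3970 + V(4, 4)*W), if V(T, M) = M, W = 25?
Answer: sqrt(4070) ≈ 63.797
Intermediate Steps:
sqrt(3970 + V(4, 4)*W) = sqrt(3970 + 4*25) = sqrt(3970 + 100) = sqrt(4070)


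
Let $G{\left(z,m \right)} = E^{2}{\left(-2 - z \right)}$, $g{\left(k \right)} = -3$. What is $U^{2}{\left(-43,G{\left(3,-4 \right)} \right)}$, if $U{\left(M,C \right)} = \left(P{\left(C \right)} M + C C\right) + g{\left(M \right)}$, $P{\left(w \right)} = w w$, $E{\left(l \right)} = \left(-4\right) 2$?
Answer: $29596041225$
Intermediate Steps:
$E{\left(l \right)} = -8$
$P{\left(w \right)} = w^{2}$
$G{\left(z,m \right)} = 64$ ($G{\left(z,m \right)} = \left(-8\right)^{2} = 64$)
$U{\left(M,C \right)} = -3 + C^{2} + M C^{2}$ ($U{\left(M,C \right)} = \left(C^{2} M + C C\right) - 3 = \left(M C^{2} + C^{2}\right) - 3 = \left(C^{2} + M C^{2}\right) - 3 = -3 + C^{2} + M C^{2}$)
$U^{2}{\left(-43,G{\left(3,-4 \right)} \right)} = \left(-3 + 64^{2} - 43 \cdot 64^{2}\right)^{2} = \left(-3 + 4096 - 176128\right)^{2} = \left(-172035\right)^{2} = 29596041225$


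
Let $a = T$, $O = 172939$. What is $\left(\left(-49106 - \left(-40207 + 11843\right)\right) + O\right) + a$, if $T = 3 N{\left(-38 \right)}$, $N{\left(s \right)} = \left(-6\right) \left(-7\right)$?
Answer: $152323$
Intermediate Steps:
$N{\left(s \right)} = 42$
$T = 126$ ($T = 3 \cdot 42 = 126$)
$a = 126$
$\left(\left(-49106 - \left(-40207 + 11843\right)\right) + O\right) + a = \left(\left(-49106 - \left(-40207 + 11843\right)\right) + 172939\right) + 126 = \left(\left(-49106 - -28364\right) + 172939\right) + 126 = \left(\left(-49106 + 28364\right) + 172939\right) + 126 = \left(-20742 + 172939\right) + 126 = 152197 + 126 = 152323$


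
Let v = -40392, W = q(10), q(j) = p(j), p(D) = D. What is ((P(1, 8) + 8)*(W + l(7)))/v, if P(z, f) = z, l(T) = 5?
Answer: -5/1496 ≈ -0.0033422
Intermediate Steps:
q(j) = j
W = 10
((P(1, 8) + 8)*(W + l(7)))/v = ((1 + 8)*(10 + 5))/(-40392) = (9*15)*(-1/40392) = 135*(-1/40392) = -5/1496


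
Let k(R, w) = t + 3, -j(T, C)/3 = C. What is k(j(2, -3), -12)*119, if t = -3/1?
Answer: 0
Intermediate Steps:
t = -3 (t = -3*1 = -3)
j(T, C) = -3*C
k(R, w) = 0 (k(R, w) = -3 + 3 = 0)
k(j(2, -3), -12)*119 = 0*119 = 0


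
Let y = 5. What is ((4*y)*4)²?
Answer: 6400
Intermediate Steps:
((4*y)*4)² = ((4*5)*4)² = (20*4)² = 80² = 6400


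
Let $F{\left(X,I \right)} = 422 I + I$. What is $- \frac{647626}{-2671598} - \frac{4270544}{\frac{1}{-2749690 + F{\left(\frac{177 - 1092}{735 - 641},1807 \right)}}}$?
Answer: $\frac{11325484792827615637}{1335799} \approx 8.4784 \cdot 10^{12}$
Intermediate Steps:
$F{\left(X,I \right)} = 423 I$
$- \frac{647626}{-2671598} - \frac{4270544}{\frac{1}{-2749690 + F{\left(\frac{177 - 1092}{735 - 641},1807 \right)}}} = - \frac{647626}{-2671598} - \frac{4270544}{\frac{1}{-2749690 + 423 \cdot 1807}} = \left(-647626\right) \left(- \frac{1}{2671598}\right) - \frac{4270544}{\frac{1}{-2749690 + 764361}} = \frac{323813}{1335799} - \frac{4270544}{\frac{1}{-1985329}} = \frac{323813}{1335799} - \frac{4270544}{- \frac{1}{1985329}} = \frac{323813}{1335799} - -8478434848976 = \frac{323813}{1335799} + 8478434848976 = \frac{11325484792827615637}{1335799}$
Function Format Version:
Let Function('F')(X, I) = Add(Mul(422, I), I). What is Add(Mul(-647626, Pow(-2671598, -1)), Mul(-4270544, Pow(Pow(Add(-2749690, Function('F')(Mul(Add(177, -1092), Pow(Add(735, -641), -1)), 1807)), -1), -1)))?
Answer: Rational(11325484792827615637, 1335799) ≈ 8.4784e+12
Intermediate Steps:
Function('F')(X, I) = Mul(423, I)
Add(Mul(-647626, Pow(-2671598, -1)), Mul(-4270544, Pow(Pow(Add(-2749690, Function('F')(Mul(Add(177, -1092), Pow(Add(735, -641), -1)), 1807)), -1), -1))) = Add(Mul(-647626, Pow(-2671598, -1)), Mul(-4270544, Pow(Pow(Add(-2749690, Mul(423, 1807)), -1), -1))) = Add(Mul(-647626, Rational(-1, 2671598)), Mul(-4270544, Pow(Pow(Add(-2749690, 764361), -1), -1))) = Add(Rational(323813, 1335799), Mul(-4270544, Pow(Pow(-1985329, -1), -1))) = Add(Rational(323813, 1335799), Mul(-4270544, Pow(Rational(-1, 1985329), -1))) = Add(Rational(323813, 1335799), Mul(-4270544, -1985329)) = Add(Rational(323813, 1335799), 8478434848976) = Rational(11325484792827615637, 1335799)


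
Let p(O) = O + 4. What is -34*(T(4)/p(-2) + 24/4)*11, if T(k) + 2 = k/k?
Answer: -2057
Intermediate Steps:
T(k) = -1 (T(k) = -2 + k/k = -2 + 1 = -1)
p(O) = 4 + O
-34*(T(4)/p(-2) + 24/4)*11 = -34*(-1/(4 - 2) + 24/4)*11 = -34*(-1/2 + 24*(¼))*11 = -34*(-1*½ + 6)*11 = -34*(-½ + 6)*11 = -34*11/2*11 = -187*11 = -2057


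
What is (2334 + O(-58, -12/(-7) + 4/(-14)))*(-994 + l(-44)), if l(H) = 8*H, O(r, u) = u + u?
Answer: -22017868/7 ≈ -3.1454e+6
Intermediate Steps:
O(r, u) = 2*u
(2334 + O(-58, -12/(-7) + 4/(-14)))*(-994 + l(-44)) = (2334 + 2*(-12/(-7) + 4/(-14)))*(-994 + 8*(-44)) = (2334 + 2*(-12*(-⅐) + 4*(-1/14)))*(-994 - 352) = (2334 + 2*(12/7 - 2/7))*(-1346) = (2334 + 2*(10/7))*(-1346) = (2334 + 20/7)*(-1346) = (16358/7)*(-1346) = -22017868/7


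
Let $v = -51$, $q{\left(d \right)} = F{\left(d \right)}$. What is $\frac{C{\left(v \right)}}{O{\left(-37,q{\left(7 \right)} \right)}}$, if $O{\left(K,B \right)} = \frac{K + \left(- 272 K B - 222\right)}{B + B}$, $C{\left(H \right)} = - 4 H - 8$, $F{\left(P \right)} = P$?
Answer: $\frac{392}{10027} \approx 0.039094$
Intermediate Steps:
$q{\left(d \right)} = d$
$C{\left(H \right)} = -8 - 4 H$
$O{\left(K,B \right)} = \frac{-222 + K - 272 B K}{2 B}$ ($O{\left(K,B \right)} = \frac{K - \left(222 + 272 B K\right)}{2 B} = \left(K - \left(222 + 272 B K\right)\right) \frac{1}{2 B} = \left(-222 + K - 272 B K\right) \frac{1}{2 B} = \frac{-222 + K - 272 B K}{2 B}$)
$\frac{C{\left(v \right)}}{O{\left(-37,q{\left(7 \right)} \right)}} = \frac{-8 - -204}{\frac{1}{2} \cdot \frac{1}{7} \left(-222 - 37 - 1904 \left(-37\right)\right)} = \frac{-8 + 204}{\frac{1}{2} \cdot \frac{1}{7} \left(-222 - 37 + 70448\right)} = \frac{196}{\frac{1}{2} \cdot \frac{1}{7} \cdot 70189} = \frac{196}{\frac{10027}{2}} = 196 \cdot \frac{2}{10027} = \frac{392}{10027}$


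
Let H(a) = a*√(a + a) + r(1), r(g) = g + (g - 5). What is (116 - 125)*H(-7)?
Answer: 27 + 63*I*√14 ≈ 27.0 + 235.72*I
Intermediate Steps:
r(g) = -5 + 2*g (r(g) = g + (-5 + g) = -5 + 2*g)
H(a) = -3 + √2*a^(3/2) (H(a) = a*√(a + a) + (-5 + 2*1) = a*√(2*a) + (-5 + 2) = a*(√2*√a) - 3 = √2*a^(3/2) - 3 = -3 + √2*a^(3/2))
(116 - 125)*H(-7) = (116 - 125)*(-3 + √2*(-7)^(3/2)) = -9*(-3 + √2*(-7*I*√7)) = -9*(-3 - 7*I*√14) = 27 + 63*I*√14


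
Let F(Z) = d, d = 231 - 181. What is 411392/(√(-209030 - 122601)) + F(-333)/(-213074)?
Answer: -25/106537 - 411392*I*√331631/331631 ≈ -0.00023466 - 714.38*I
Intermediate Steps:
d = 50
F(Z) = 50
411392/(√(-209030 - 122601)) + F(-333)/(-213074) = 411392/(√(-209030 - 122601)) + 50/(-213074) = 411392/(√(-331631)) + 50*(-1/213074) = 411392/((I*√331631)) - 25/106537 = 411392*(-I*√331631/331631) - 25/106537 = -411392*I*√331631/331631 - 25/106537 = -25/106537 - 411392*I*√331631/331631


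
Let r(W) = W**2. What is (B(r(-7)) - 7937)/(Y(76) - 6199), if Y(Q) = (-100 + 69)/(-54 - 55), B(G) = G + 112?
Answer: 70632/56305 ≈ 1.2545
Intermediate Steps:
B(G) = 112 + G
Y(Q) = 31/109 (Y(Q) = -31/(-109) = -31*(-1/109) = 31/109)
(B(r(-7)) - 7937)/(Y(76) - 6199) = ((112 + (-7)**2) - 7937)/(31/109 - 6199) = ((112 + 49) - 7937)/(-675660/109) = (161 - 7937)*(-109/675660) = -7776*(-109/675660) = 70632/56305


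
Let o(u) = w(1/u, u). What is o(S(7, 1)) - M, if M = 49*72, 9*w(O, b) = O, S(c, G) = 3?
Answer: -95255/27 ≈ -3528.0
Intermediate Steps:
w(O, b) = O/9
M = 3528
o(u) = 1/(9*u)
o(S(7, 1)) - M = (⅑)/3 - 1*3528 = (⅑)*(⅓) - 3528 = 1/27 - 3528 = -95255/27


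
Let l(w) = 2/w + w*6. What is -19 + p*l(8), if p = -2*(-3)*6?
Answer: 1718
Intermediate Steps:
p = 36 (p = 6*6 = 36)
l(w) = 2/w + 6*w
-19 + p*l(8) = -19 + 36*(2/8 + 6*8) = -19 + 36*(2*(1/8) + 48) = -19 + 36*(1/4 + 48) = -19 + 36*(193/4) = -19 + 1737 = 1718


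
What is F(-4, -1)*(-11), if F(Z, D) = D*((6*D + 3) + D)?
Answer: -44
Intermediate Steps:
F(Z, D) = D*(3 + 7*D) (F(Z, D) = D*((3 + 6*D) + D) = D*(3 + 7*D))
F(-4, -1)*(-11) = -(3 + 7*(-1))*(-11) = -(3 - 7)*(-11) = -1*(-4)*(-11) = 4*(-11) = -44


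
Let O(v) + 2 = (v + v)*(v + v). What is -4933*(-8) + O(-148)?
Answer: 127078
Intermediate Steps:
O(v) = -2 + 4*v² (O(v) = -2 + (v + v)*(v + v) = -2 + (2*v)*(2*v) = -2 + 4*v²)
-4933*(-8) + O(-148) = -4933*(-8) + (-2 + 4*(-148)²) = 39464 + (-2 + 4*21904) = 39464 + (-2 + 87616) = 39464 + 87614 = 127078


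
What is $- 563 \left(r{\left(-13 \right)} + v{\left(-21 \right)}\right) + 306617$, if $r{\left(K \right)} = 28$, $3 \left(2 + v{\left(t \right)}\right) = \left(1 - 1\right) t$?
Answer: $291979$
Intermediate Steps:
$v{\left(t \right)} = -2$ ($v{\left(t \right)} = -2 + \frac{\left(1 - 1\right) t}{3} = -2 + \frac{0 t}{3} = -2 + \frac{1}{3} \cdot 0 = -2 + 0 = -2$)
$- 563 \left(r{\left(-13 \right)} + v{\left(-21 \right)}\right) + 306617 = - 563 \left(28 - 2\right) + 306617 = \left(-563\right) 26 + 306617 = -14638 + 306617 = 291979$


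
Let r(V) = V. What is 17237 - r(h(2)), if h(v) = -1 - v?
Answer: 17240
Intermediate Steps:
17237 - r(h(2)) = 17237 - (-1 - 1*2) = 17237 - (-1 - 2) = 17237 - 1*(-3) = 17237 + 3 = 17240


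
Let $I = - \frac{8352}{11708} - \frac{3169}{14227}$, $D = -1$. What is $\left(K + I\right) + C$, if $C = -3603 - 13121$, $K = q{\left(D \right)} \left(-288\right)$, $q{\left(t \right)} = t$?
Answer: $- \frac{684473944683}{41642429} \approx -16437.0$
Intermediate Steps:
$I = - \frac{38981639}{41642429}$ ($I = \left(-8352\right) \frac{1}{11708} - \frac{3169}{14227} = - \frac{2088}{2927} - \frac{3169}{14227} = - \frac{38981639}{41642429} \approx -0.9361$)
$K = 288$ ($K = \left(-1\right) \left(-288\right) = 288$)
$C = -16724$
$\left(K + I\right) + C = \left(288 - \frac{38981639}{41642429}\right) - 16724 = \frac{11954037913}{41642429} - 16724 = - \frac{684473944683}{41642429}$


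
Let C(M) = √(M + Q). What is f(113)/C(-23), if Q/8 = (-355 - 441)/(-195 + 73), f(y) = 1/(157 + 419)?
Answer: √108641/1025856 ≈ 0.00032130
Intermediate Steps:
f(y) = 1/576
Q = 3184/61 (Q = 8*((-355 - 441)/(-195 + 73)) = 8*(-796/(-122)) = 8*(-796*(-1/122)) = 8*(398/61) = 3184/61 ≈ 52.197)
C(M) = √(3184/61 + M) (C(M) = √(M + 3184/61) = √(3184/61 + M))
f(113)/C(-23) = 1/(576*((√(194224 + 3721*(-23))/61))) = 1/(576*((√(194224 - 85583)/61))) = 1/(576*((√108641/61))) = (√108641/1781)/576 = √108641/1025856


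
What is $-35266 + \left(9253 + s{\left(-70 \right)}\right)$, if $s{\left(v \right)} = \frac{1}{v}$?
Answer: $- \frac{1820911}{70} \approx -26013.0$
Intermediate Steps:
$-35266 + \left(9253 + s{\left(-70 \right)}\right) = -35266 + \left(9253 + \frac{1}{-70}\right) = -35266 + \left(9253 - \frac{1}{70}\right) = -35266 + \frac{647709}{70} = - \frac{1820911}{70}$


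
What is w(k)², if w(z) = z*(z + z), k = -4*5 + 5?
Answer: 202500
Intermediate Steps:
k = -15 (k = -20 + 5 = -15)
w(z) = 2*z² (w(z) = z*(2*z) = 2*z²)
w(k)² = (2*(-15)²)² = (2*225)² = 450² = 202500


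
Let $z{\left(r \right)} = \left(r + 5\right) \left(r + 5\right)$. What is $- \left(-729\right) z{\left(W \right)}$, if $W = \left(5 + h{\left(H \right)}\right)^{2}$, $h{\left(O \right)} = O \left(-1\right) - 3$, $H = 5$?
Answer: $142884$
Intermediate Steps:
$h{\left(O \right)} = -3 - O$ ($h{\left(O \right)} = - O - 3 = -3 - O$)
$W = 9$ ($W = \left(5 - 8\right)^{2} = \left(-3\right)^{2} = 9$)
$z{\left(r \right)} = \left(5 + r\right)^{2}$ ($z{\left(r \right)} = \left(5 + r\right) \left(5 + r\right) = \left(5 + r\right)^{2}$)
$- \left(-729\right) z{\left(W \right)} = - \left(-729\right) \left(5 + 9\right)^{2} = - \left(-729\right) 14^{2} = - \left(-729\right) 196 = \left(-1\right) \left(-142884\right) = 142884$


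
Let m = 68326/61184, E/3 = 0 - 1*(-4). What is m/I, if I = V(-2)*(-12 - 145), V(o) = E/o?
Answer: 34163/28817664 ≈ 0.0011855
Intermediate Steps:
E = 12 (E = 3*(0 - 1*(-4)) = 3*(0 + 4) = 3*4 = 12)
V(o) = 12/o
m = 34163/30592 (m = 68326*(1/61184) = 34163/30592 ≈ 1.1167)
I = 942 (I = (12/(-2))*(-12 - 145) = (12*(-½))*(-157) = -6*(-157) = 942)
m/I = (34163/30592)/942 = (34163/30592)*(1/942) = 34163/28817664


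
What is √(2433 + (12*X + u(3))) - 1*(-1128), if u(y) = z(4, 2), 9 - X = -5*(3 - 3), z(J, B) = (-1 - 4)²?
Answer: 1128 + √2566 ≈ 1178.7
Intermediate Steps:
z(J, B) = 25 (z(J, B) = (-5)² = 25)
X = 9 (X = 9 - (-5)*(3 - 3) = 9 - (-5)*0 = 9 - 1*0 = 9 + 0 = 9)
u(y) = 25
√(2433 + (12*X + u(3))) - 1*(-1128) = √(2433 + (12*9 + 25)) - 1*(-1128) = √(2433 + (108 + 25)) + 1128 = √(2433 + 133) + 1128 = √2566 + 1128 = 1128 + √2566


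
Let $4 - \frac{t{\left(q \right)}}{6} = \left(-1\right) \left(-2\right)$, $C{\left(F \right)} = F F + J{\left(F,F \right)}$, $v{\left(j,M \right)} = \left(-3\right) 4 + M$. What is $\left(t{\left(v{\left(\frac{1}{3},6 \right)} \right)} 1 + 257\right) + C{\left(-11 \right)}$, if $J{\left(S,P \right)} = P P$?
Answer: $511$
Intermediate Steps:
$v{\left(j,M \right)} = -12 + M$
$J{\left(S,P \right)} = P^{2}$
$C{\left(F \right)} = 2 F^{2}$ ($C{\left(F \right)} = F F + F^{2} = F^{2} + F^{2} = 2 F^{2}$)
$t{\left(q \right)} = 12$ ($t{\left(q \right)} = 24 - 6 \left(\left(-1\right) \left(-2\right)\right) = 24 - 12 = 12$)
$\left(t{\left(v{\left(\frac{1}{3},6 \right)} \right)} 1 + 257\right) + C{\left(-11 \right)} = \left(12 \cdot 1 + 257\right) + 2 \left(-11\right)^{2} = \left(12 + 257\right) + 2 \cdot 121 = 269 + 242 = 511$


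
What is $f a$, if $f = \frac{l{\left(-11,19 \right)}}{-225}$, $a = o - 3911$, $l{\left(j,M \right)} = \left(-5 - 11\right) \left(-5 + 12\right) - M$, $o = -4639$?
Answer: $-4978$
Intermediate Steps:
$l{\left(j,M \right)} = -112 - M$ ($l{\left(j,M \right)} = \left(-16\right) 7 - M = -112 - M$)
$a = -8550$ ($a = -4639 - 3911 = -8550$)
$f = \frac{131}{225}$ ($f = \frac{-112 - 19}{-225} = \left(-112 - 19\right) \left(- \frac{1}{225}\right) = \left(-131\right) \left(- \frac{1}{225}\right) = \frac{131}{225} \approx 0.58222$)
$f a = \frac{131}{225} \left(-8550\right) = -4978$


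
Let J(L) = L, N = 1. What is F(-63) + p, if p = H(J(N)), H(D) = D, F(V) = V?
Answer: -62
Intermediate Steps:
p = 1
F(-63) + p = -63 + 1 = -62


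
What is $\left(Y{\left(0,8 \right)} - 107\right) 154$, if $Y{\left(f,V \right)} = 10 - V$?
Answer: $-16170$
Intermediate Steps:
$\left(Y{\left(0,8 \right)} - 107\right) 154 = \left(\left(10 - 8\right) - 107\right) 154 = \left(2 - 107\right) 154 = \left(-105\right) 154 = -16170$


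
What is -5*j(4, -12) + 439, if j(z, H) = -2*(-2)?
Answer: 419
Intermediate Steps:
j(z, H) = 4
-5*j(4, -12) + 439 = -5*4 + 439 = -20 + 439 = 419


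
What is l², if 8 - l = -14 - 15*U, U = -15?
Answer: 41209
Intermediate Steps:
l = -203 (l = 8 - (-14 - 15*(-15)) = 8 - (-14 + 225) = 8 - 1*211 = 8 - 211 = -203)
l² = (-203)² = 41209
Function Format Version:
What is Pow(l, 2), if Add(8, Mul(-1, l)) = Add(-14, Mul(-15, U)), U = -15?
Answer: 41209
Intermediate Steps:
l = -203 (l = Add(8, Mul(-1, Add(-14, Mul(-15, -15)))) = Add(8, Mul(-1, Add(-14, 225))) = Add(8, Mul(-1, 211)) = Add(8, -211) = -203)
Pow(l, 2) = Pow(-203, 2) = 41209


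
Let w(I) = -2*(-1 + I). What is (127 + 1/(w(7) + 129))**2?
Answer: 220819600/13689 ≈ 16131.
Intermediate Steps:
w(I) = 2 - 2*I
(127 + 1/(w(7) + 129))**2 = (127 + 1/((2 - 2*7) + 129))**2 = (127 + 1/((2 - 14) + 129))**2 = (127 + 1/(-12 + 129))**2 = (127 + 1/117)**2 = (14860/117)**2 = 220819600/13689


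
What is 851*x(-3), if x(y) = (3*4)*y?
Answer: -30636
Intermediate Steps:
x(y) = 12*y
851*x(-3) = 851*(12*(-3)) = 851*(-36) = -30636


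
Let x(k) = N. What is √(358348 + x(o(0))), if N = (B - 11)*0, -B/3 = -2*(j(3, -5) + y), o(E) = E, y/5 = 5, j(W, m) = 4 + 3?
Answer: 2*√89587 ≈ 598.62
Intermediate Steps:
j(W, m) = 7
y = 25 (y = 5*5 = 25)
B = 192 (B = -(-6)*(7 + 25) = -(-6)*32 = -3*(-64) = 192)
N = 0 (N = (192 - 11)*0 = 181*0 = 0)
x(k) = 0
√(358348 + x(o(0))) = √(358348 + 0) = √358348 = 2*√89587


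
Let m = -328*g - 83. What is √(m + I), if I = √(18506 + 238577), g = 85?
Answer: √(-27963 + √257083) ≈ 165.7*I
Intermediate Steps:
m = -27963 (m = -328*85 - 83 = -27880 - 83 = -27963)
I = √257083 ≈ 507.03
√(m + I) = √(-27963 + √257083)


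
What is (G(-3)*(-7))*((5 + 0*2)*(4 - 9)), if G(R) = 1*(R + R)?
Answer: -1050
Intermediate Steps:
G(R) = 2*R (G(R) = 1*(2*R) = 2*R)
(G(-3)*(-7))*((5 + 0*2)*(4 - 9)) = ((2*(-3))*(-7))*((5 + 0*2)*(4 - 9)) = (-6*(-7))*((5 + 0)*(-5)) = 42*(5*(-5)) = 42*(-25) = -1050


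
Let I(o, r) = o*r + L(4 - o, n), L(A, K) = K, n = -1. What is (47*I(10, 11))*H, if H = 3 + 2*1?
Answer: 25615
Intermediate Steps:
H = 5 (H = 3 + 2 = 5)
I(o, r) = -1 + o*r (I(o, r) = o*r - 1 = -1 + o*r)
(47*I(10, 11))*H = (47*(-1 + 10*11))*5 = (47*(-1 + 110))*5 = (47*109)*5 = 5123*5 = 25615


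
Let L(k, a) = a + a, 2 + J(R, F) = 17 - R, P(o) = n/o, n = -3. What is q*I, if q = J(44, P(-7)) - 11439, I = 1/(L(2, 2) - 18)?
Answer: 5734/7 ≈ 819.14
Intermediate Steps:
P(o) = -3/o
J(R, F) = 15 - R (J(R, F) = -2 + (17 - R) = 15 - R)
L(k, a) = 2*a
I = -1/14 (I = 1/(2*2 - 18) = 1/(4 - 18) = 1/(-14) = -1/14 ≈ -0.071429)
q = -11468 (q = (15 - 1*44) - 11439 = (15 - 44) - 11439 = -29 - 11439 = -11468)
q*I = -11468*(-1/14) = 5734/7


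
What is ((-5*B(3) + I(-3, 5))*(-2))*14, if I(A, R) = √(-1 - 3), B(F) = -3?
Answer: -420 - 56*I ≈ -420.0 - 56.0*I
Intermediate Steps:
I(A, R) = 2*I (I(A, R) = √(-4) = 2*I)
((-5*B(3) + I(-3, 5))*(-2))*14 = ((-5*(-3) + 2*I)*(-2))*14 = ((15 + 2*I)*(-2))*14 = (-30 - 4*I)*14 = -420 - 56*I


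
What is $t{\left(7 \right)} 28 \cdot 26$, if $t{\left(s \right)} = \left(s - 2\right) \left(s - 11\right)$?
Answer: $-14560$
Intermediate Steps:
$t{\left(s \right)} = \left(-11 + s\right) \left(-2 + s\right)$ ($t{\left(s \right)} = \left(-2 + s\right) \left(-11 + s\right) = \left(-11 + s\right) \left(-2 + s\right)$)
$t{\left(7 \right)} 28 \cdot 26 = \left(22 + 7^{2} - 91\right) 28 \cdot 26 = \left(22 + 49 - 91\right) 728 = \left(-20\right) 728 = -14560$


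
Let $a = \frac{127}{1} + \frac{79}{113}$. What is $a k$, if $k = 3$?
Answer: $\frac{43290}{113} \approx 383.1$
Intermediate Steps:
$a = \frac{14430}{113}$ ($a = 127 \cdot 1 + 79 \cdot \frac{1}{113} = 127 + \frac{79}{113} = \frac{14430}{113} \approx 127.7$)
$a k = \frac{14430}{113} \cdot 3 = \frac{43290}{113}$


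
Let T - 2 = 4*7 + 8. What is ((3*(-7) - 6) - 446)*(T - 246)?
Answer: 98384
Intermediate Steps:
T = 38 (T = 2 + (4*7 + 8) = 2 + (28 + 8) = 2 + 36 = 38)
((3*(-7) - 6) - 446)*(T - 246) = ((3*(-7) - 6) - 446)*(38 - 246) = ((-21 - 6) - 446)*(-208) = (-27 - 446)*(-208) = -473*(-208) = 98384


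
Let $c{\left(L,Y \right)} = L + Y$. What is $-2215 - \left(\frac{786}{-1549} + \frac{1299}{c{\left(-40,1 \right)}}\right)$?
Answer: $- \frac{43922520}{20137} \approx -2181.2$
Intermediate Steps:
$-2215 - \left(\frac{786}{-1549} + \frac{1299}{c{\left(-40,1 \right)}}\right) = -2215 - \left(\frac{786}{-1549} + \frac{1299}{-40 + 1}\right) = -2215 - \left(786 \left(- \frac{1}{1549}\right) + \frac{1299}{-39}\right) = -2215 - \left(- \frac{786}{1549} + 1299 \left(- \frac{1}{39}\right)\right) = -2215 - \left(- \frac{786}{1549} - \frac{433}{13}\right) = -2215 - - \frac{680935}{20137} = -2215 + \frac{680935}{20137} = - \frac{43922520}{20137}$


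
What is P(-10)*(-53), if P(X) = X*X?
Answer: -5300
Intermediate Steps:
P(X) = X²
P(-10)*(-53) = (-10)²*(-53) = 100*(-53) = -5300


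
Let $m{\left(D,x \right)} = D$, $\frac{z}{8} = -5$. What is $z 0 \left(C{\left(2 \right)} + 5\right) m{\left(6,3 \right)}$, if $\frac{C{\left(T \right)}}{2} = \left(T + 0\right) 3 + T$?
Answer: $0$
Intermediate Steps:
$z = -40$ ($z = 8 \left(-5\right) = -40$)
$C{\left(T \right)} = 8 T$ ($C{\left(T \right)} = 2 \left(\left(T + 0\right) 3 + T\right) = 2 \left(T 3 + T\right) = 2 \left(3 T + T\right) = 2 \cdot 4 T = 8 T$)
$z 0 \left(C{\left(2 \right)} + 5\right) m{\left(6,3 \right)} = - 40 \cdot 0 \left(8 \cdot 2 + 5\right) 6 = - 40 \cdot 0 \left(16 + 5\right) 6 = - 40 \cdot 0 \cdot 21 \cdot 6 = \left(-40\right) 0 \cdot 6 = 0 \cdot 6 = 0$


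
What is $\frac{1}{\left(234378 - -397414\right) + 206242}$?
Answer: $\frac{1}{838034} \approx 1.1933 \cdot 10^{-6}$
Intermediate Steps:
$\frac{1}{\left(234378 - -397414\right) + 206242} = \frac{1}{\left(234378 + 397414\right) + 206242} = \frac{1}{631792 + 206242} = \frac{1}{838034}$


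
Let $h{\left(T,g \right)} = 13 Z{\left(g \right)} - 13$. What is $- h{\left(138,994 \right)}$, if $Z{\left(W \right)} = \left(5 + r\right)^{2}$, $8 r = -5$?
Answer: $- \frac{15093}{64} \approx -235.83$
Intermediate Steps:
$r = - \frac{5}{8}$ ($r = \frac{1}{8} \left(-5\right) = - \frac{5}{8} \approx -0.625$)
$Z{\left(W \right)} = \frac{1225}{64}$ ($Z{\left(W \right)} = \left(5 - \frac{5}{8}\right)^{2} = \left(\frac{35}{8}\right)^{2} = \frac{1225}{64}$)
$h{\left(T,g \right)} = \frac{15093}{64}$ ($h{\left(T,g \right)} = 13 \cdot \frac{1225}{64} - 13 = \frac{15925}{64} - 13 = \frac{15093}{64}$)
$- h{\left(138,994 \right)} = \left(-1\right) \frac{15093}{64} = - \frac{15093}{64}$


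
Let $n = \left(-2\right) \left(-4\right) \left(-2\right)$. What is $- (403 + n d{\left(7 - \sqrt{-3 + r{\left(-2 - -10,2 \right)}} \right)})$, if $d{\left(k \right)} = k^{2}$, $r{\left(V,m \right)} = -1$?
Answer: $317 - 448 i \approx 317.0 - 448.0 i$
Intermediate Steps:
$n = -16$ ($n = 8 \left(-2\right) = -16$)
$- (403 + n d{\left(7 - \sqrt{-3 + r{\left(-2 - -10,2 \right)}} \right)}) = - (403 - 16 \left(7 - \sqrt{-3 - 1}\right)^{2}) = - (403 - 16 \left(7 - \sqrt{-4}\right)^{2}) = - (403 - 16 \left(7 - 2 i\right)^{2}) = -403 + 16 \left(7 - 2 i\right)^{2}$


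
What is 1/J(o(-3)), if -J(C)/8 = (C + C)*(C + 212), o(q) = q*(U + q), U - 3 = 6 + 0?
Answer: 1/55872 ≈ 1.7898e-5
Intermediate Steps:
U = 9 (U = 3 + (6 + 0) = 3 + 6 = 9)
o(q) = q*(9 + q)
J(C) = -16*C*(212 + C) (J(C) = -8*(C + C)*(C + 212) = -8*2*C*(212 + C) = -16*C*(212 + C))
1/J(o(-3)) = 1/(-16*(-3*(9 - 3))*(212 - 3*(9 - 3))) = 1/(-16*(-3*6)*(212 - 3*6)) = 1/(-16*(-18)*(212 - 18)) = 1/(-16*(-18)*194) = 1/55872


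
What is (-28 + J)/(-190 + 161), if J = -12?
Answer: 40/29 ≈ 1.3793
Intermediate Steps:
(-28 + J)/(-190 + 161) = (-28 - 12)/(-190 + 161) = -40/(-29) = -40*(-1/29) = 40/29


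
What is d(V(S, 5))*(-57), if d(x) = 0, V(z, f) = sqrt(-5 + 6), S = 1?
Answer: 0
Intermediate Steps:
V(z, f) = 1 (V(z, f) = sqrt(1) = 1)
d(V(S, 5))*(-57) = 0*(-57) = 0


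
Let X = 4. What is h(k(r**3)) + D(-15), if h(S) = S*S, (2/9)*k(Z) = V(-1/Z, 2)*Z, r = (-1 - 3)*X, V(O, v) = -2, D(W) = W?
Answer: 1358954481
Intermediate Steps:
r = -16 (r = (-1 - 3)*4 = -4*4 = -16)
k(Z) = -9*Z (k(Z) = 9*(-2*Z)/2 = -9*Z)
h(S) = S**2
h(k(r**3)) + D(-15) = (-9*(-16)**3)**2 - 15 = (-9*(-4096))**2 - 15 = 36864**2 - 15 = 1358954496 - 15 = 1358954481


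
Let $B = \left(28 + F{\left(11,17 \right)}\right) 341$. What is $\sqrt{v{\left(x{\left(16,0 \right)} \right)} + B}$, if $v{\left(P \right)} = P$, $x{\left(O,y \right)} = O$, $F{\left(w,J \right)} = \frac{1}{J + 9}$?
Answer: $\frac{\sqrt{6474130}}{26} \approx 97.863$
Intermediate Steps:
$F{\left(w,J \right)} = \frac{1}{9 + J}$
$B = \frac{248589}{26}$ ($B = \left(28 + \frac{1}{9 + 17}\right) 341 = \left(28 + \frac{1}{26}\right) 341 = \frac{729}{26} \cdot 341 = \frac{248589}{26} \approx 9561.1$)
$\sqrt{v{\left(x{\left(16,0 \right)} \right)} + B} = \sqrt{16 + \frac{248589}{26}} = \sqrt{\frac{249005}{26}} = \frac{\sqrt{6474130}}{26}$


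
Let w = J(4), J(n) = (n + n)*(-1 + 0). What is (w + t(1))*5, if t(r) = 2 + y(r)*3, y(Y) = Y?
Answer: -15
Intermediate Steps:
J(n) = -2*n (J(n) = (2*n)*(-1) = -2*n)
t(r) = 2 + 3*r (t(r) = 2 + r*3 = 2 + 3*r)
w = -8 (w = -2*4 = -8)
(w + t(1))*5 = (-8 + (2 + 3*1))*5 = (-8 + (2 + 3))*5 = (-8 + 5)*5 = -3*5 = -15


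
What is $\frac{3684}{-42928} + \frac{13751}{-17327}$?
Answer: $- \frac{163533899}{185953364} \approx -0.87943$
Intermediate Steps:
$\frac{3684}{-42928} + \frac{13751}{-17327} = 3684 \left(- \frac{1}{42928}\right) + 13751 \left(- \frac{1}{17327}\right) = - \frac{921}{10732} - \frac{13751}{17327} = - \frac{163533899}{185953364}$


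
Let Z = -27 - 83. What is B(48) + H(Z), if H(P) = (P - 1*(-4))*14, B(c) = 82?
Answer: -1402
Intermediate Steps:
Z = -110
H(P) = 56 + 14*P (H(P) = (P + 4)*14 = (4 + P)*14 = 56 + 14*P)
B(48) + H(Z) = 82 + (56 + 14*(-110)) = 82 + (56 - 1540) = 82 - 1484 = -1402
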